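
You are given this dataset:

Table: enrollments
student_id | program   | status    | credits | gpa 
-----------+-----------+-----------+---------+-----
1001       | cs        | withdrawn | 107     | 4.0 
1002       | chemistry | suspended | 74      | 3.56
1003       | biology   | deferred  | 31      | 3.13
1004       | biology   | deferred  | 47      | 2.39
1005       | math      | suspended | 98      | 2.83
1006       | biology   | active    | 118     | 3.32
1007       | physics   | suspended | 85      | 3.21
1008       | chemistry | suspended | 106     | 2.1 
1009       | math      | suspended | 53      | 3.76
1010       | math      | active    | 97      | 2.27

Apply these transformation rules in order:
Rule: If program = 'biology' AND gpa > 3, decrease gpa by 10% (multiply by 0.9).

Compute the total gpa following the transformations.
29.93

Step 1: Find records where program = 'biology' AND gpa > 3
Step 2: 2 records match, summing to 6.45
Step 3: After multiplier: 6.45 × 0.9 = 5.81
Step 4: Unaffected records sum: 24.12
Step 5: Final sum = 5.81 + 24.12 = 29.93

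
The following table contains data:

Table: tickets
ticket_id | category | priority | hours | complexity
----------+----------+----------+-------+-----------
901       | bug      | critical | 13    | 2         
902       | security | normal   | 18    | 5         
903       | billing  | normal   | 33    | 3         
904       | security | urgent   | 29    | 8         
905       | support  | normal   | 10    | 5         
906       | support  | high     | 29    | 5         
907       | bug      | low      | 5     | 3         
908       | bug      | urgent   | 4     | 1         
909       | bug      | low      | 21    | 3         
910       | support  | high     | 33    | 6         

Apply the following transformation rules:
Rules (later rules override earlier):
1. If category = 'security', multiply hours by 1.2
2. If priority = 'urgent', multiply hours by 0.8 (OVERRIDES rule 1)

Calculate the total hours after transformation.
192.0

Step 1: Rule 2 takes priority for records with priority = 'urgent'
  - 2 records: 33 × 0.8 = 26.4
Step 2: Rule 1 applies to remaining records with category = 'security'
  - 1 records: 18 × 1.2 = 21.6
Step 3: Other records unchanged: 144
Step 4: Final sum = 26.4 + 21.6 + 144 = 192.0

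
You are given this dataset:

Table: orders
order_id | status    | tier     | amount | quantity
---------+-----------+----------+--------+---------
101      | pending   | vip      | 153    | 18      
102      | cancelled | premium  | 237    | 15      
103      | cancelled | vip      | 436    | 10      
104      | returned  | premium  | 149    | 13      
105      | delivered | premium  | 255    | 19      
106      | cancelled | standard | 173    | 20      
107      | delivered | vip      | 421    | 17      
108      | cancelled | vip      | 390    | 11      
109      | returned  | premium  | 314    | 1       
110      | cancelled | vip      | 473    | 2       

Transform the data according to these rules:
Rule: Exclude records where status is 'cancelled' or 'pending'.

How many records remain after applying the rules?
4

Step 1: Count records to exclude
  - 5 (cancelled) + 1 (pending) = 6 records
Step 2: Total records: 10
Step 3: Remaining = 10 - 6 = 4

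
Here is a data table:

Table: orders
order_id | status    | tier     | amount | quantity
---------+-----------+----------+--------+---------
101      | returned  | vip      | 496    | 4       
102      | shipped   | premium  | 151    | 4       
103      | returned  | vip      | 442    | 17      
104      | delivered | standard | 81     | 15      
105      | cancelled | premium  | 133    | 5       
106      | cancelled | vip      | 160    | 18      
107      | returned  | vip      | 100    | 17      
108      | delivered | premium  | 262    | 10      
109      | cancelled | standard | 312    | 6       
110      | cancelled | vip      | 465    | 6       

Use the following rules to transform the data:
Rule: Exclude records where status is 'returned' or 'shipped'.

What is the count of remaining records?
6

Step 1: Count records to exclude
  - 3 (returned) + 1 (shipped) = 4 records
Step 2: Total records: 10
Step 3: Remaining = 10 - 4 = 6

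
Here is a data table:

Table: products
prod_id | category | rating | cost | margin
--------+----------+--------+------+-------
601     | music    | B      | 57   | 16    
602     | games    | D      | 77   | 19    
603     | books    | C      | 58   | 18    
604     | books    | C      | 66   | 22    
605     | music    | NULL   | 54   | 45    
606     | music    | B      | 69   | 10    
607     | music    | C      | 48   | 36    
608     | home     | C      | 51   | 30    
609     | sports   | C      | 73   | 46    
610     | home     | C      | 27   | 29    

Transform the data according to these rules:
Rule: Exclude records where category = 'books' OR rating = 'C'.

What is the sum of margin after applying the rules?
90

Step 1: Find records where category = 'books' OR rating = 'C'
Step 2: 6 records match, summing to 181
Step 3: Original sum: 271
Step 4: Remaining sum = 271 - 181 = 90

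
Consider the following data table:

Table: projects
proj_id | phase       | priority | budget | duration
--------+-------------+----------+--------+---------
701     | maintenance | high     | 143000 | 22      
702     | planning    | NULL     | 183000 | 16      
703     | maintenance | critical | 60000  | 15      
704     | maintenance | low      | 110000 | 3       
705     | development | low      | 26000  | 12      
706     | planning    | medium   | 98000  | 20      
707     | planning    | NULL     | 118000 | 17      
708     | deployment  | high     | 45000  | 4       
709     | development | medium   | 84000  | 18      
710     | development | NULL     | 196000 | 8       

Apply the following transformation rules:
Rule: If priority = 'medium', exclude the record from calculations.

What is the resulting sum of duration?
97

Step 1: Identify records where priority = 'medium'
Step 2: The excluded records sum to 38
Step 3: Original total duration = 135
Step 4: Remaining total = 135 - 38 = 97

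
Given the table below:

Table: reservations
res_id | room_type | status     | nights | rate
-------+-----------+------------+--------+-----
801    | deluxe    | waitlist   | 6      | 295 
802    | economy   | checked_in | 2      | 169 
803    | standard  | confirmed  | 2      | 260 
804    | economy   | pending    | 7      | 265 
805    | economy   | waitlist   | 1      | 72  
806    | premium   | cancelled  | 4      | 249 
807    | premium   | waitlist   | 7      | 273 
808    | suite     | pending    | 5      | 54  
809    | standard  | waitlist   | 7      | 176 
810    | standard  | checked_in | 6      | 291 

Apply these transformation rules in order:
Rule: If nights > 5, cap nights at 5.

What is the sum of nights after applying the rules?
39

Step 1: 5 records have nights > 5
Step 2: These records originally summed to 33
Step 3: After capping: 5 × 5 = 25
Step 4: Unaffected records sum: 14
Step 5: Final sum = 25 + 14 = 39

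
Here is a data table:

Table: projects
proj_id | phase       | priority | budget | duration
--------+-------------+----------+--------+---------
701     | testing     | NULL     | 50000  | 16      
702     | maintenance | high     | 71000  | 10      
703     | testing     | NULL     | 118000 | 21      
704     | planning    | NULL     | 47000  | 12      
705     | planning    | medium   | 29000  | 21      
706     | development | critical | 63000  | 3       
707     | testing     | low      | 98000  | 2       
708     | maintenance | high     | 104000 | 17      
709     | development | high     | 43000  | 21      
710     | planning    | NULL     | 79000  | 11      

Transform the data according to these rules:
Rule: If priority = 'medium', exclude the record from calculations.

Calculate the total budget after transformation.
673000

Step 1: Identify records where priority = 'medium'
Step 2: The excluded records sum to 29000
Step 3: Original total budget = 702000
Step 4: Remaining total = 702000 - 29000 = 673000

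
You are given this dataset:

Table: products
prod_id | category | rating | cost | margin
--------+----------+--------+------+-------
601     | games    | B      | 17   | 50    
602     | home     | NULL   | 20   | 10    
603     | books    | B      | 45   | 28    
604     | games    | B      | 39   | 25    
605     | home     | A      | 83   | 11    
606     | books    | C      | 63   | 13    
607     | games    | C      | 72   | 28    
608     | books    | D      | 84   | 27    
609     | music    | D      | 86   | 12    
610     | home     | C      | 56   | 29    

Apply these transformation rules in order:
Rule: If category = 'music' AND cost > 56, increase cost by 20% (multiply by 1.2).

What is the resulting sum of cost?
582.2

Step 1: Find records where category = 'music' AND cost > 56
Step 2: 1 records match, summing to 86
Step 3: After multiplier: 86 × 1.2 = 103.2
Step 4: Unaffected records sum: 479
Step 5: Final sum = 103.2 + 479 = 582.2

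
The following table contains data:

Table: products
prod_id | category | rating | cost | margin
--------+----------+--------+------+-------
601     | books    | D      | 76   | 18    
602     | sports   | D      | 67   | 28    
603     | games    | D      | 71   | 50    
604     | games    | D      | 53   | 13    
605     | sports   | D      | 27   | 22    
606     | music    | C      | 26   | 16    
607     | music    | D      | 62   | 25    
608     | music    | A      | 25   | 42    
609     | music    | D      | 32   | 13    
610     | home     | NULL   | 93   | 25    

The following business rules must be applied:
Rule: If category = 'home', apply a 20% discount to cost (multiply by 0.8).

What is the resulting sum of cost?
513.4

Step 1: Records with category = 'home' have total cost = 93
Step 2: Apply multiplier: 93 × 0.8 = 74.4
Step 3: Other records total: 439
Step 4: Final sum = 74.4 + 439 = 513.4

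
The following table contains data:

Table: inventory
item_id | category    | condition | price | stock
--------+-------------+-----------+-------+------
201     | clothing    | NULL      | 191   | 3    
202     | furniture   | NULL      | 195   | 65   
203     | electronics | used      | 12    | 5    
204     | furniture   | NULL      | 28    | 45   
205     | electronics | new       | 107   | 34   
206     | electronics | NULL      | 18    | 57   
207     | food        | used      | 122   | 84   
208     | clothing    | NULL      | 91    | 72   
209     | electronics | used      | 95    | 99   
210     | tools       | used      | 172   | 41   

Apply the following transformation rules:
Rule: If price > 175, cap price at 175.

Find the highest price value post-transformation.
175

Step 1: Original maximum price = 195
Step 2: Apply cap at 175
Step 3: 2 records had price > 175 and were capped
Step 4: Maximum after transformation = 175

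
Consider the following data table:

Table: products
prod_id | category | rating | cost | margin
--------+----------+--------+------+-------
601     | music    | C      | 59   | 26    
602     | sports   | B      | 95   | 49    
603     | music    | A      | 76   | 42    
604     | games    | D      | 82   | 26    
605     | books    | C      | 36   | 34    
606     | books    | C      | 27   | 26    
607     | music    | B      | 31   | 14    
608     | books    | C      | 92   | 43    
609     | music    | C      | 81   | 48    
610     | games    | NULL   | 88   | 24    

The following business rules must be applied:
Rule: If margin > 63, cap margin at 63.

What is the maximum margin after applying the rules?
49

Step 1: Original maximum margin = 49
Step 2: Check cap of 63 against maximum
Step 3: No records exceed the cap (max 49 <= cap 63), so no capping applies
Step 4: Maximum after transformation = 49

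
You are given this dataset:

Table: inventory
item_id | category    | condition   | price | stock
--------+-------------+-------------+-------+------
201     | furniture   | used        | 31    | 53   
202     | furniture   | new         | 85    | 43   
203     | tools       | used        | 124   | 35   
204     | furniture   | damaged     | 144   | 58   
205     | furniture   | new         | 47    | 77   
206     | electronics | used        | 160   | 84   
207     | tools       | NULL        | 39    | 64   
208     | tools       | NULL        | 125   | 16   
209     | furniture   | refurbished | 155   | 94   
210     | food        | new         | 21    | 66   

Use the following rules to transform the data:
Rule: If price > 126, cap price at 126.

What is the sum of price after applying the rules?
850

Step 1: 3 records have price > 126
Step 2: These records originally summed to 459
Step 3: After capping: 3 × 126 = 378
Step 4: Unaffected records sum: 472
Step 5: Final sum = 378 + 472 = 850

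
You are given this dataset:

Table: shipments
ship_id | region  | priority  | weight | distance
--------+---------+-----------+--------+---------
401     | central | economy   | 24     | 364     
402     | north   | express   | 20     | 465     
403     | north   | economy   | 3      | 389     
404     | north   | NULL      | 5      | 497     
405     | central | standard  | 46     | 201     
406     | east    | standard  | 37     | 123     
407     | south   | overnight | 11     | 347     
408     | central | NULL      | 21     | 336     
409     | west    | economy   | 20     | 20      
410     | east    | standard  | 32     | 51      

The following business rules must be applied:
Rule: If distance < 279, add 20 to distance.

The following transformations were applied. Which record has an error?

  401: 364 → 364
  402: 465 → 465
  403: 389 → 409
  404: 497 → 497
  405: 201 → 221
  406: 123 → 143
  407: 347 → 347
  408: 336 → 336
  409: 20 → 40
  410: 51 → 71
Record 403 has an error. The correct transformed value should be 389, not 409.

Step 1: Check each record against the rule
Step 2: Record 403 has distance = 389
Step 3: Since 389 >= 279, the bonus should not have been applied
Step 4: Correct value = 389, but claimed value = 409
Conclusion: Record 403 has the error.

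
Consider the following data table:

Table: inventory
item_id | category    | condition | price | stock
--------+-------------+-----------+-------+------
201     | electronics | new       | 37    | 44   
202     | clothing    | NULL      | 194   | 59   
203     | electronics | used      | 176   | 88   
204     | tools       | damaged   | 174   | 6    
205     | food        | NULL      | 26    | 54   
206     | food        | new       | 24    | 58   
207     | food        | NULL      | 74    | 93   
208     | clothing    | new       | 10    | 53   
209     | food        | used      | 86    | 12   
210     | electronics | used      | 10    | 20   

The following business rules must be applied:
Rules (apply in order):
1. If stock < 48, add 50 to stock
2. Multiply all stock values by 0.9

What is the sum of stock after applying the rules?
618.3

Step 1: Apply Rule 1 - Add 50 to records with stock < 48
  - 4 records affected: 82 + (4 × 50) = 282
  - Unaffected records: 405
  - Sum after Rule 1: 687
Step 2: Apply Rule 2 - Multiply all by 0.9
  - 687 × 0.9 = 618.3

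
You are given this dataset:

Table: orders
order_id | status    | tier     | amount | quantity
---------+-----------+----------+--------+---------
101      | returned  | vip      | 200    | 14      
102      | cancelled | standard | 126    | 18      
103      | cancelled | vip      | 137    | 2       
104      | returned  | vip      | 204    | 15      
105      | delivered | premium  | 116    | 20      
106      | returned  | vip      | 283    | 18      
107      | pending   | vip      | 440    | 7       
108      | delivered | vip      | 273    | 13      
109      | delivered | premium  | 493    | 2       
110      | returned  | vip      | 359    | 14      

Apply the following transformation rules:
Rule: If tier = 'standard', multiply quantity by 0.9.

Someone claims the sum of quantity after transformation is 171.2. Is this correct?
No, the correct result is 121.2.

Step 1: Calculate the correct sum after transformation
Step 2: Apply multiplier 0.9 to records where tier = 'standard'
Step 3: Correct result = 121.2
Step 4: Claimed result = 171.2
Step 5: 121.2 ≠ 171.2
Conclusion: The claimed result is incorrect. The correct answer is 121.2.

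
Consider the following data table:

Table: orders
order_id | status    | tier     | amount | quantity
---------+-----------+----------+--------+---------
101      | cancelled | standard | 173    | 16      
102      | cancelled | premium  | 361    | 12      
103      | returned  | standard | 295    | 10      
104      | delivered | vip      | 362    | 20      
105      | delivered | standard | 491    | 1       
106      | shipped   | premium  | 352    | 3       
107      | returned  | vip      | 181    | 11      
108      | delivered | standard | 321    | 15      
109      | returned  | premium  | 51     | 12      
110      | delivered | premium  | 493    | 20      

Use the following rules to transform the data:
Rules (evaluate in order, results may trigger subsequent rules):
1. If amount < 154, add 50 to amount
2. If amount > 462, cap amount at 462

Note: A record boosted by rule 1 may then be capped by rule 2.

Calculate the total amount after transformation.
3070

Step 1: Apply rule 1 to records with amount < 154
  - 1 records get bonus of 50
  - Of these, 0 records then exceed 462 and get capped
Step 2: Apply rule 2 to records with amount > 462
  - 2 records (original) are capped
Step 3: Calculate final sum = 3070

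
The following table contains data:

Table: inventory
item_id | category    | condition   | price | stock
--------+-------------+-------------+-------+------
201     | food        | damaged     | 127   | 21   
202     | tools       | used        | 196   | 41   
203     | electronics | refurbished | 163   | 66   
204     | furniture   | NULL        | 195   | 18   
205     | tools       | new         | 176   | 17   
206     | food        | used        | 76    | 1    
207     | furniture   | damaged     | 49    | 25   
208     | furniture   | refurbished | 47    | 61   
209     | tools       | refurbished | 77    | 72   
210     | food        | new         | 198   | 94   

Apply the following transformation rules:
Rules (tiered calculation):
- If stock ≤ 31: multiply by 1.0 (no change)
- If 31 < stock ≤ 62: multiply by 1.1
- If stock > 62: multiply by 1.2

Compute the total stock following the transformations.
472.6

Step 1: Tier 1 (stock ≤ 31): 5 records, sum = 82 × 1.0 = 82.0
Step 2: Tier 2 (31 < stock ≤ 62): 2 records, sum = 102 × 1.1 = 112.2
Step 3: Tier 3 (stock > 62): 3 records, sum = 232 × 1.2 = 278.4
Step 4: Final sum = 82.0 + 112.2 + 278.4 = 472.6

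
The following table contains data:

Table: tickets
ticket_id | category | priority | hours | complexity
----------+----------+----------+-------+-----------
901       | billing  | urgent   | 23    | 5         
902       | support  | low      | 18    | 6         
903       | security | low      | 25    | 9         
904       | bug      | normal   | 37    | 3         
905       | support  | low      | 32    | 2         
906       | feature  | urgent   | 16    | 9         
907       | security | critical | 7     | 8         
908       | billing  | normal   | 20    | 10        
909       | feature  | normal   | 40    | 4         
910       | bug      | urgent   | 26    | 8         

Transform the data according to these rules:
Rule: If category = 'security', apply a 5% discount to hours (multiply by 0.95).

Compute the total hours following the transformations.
242.4

Step 1: Records with category = 'security' have total hours = 32
Step 2: Apply multiplier: 32 × 0.95 = 30.4
Step 3: Other records total: 212
Step 4: Final sum = 30.4 + 212 = 242.4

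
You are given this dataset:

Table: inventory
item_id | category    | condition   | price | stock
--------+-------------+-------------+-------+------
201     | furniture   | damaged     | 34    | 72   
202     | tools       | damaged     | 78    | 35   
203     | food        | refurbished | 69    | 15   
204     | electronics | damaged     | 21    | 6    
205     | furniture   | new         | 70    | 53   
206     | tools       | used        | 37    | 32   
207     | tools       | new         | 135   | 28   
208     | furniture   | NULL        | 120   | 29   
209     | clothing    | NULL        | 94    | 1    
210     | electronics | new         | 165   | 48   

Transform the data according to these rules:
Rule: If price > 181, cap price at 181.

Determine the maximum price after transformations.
165

Step 1: Original maximum price = 165
Step 2: Check cap of 181 against maximum
Step 3: No records exceed the cap (max 165 <= cap 181), so no capping applies
Step 4: Maximum after transformation = 165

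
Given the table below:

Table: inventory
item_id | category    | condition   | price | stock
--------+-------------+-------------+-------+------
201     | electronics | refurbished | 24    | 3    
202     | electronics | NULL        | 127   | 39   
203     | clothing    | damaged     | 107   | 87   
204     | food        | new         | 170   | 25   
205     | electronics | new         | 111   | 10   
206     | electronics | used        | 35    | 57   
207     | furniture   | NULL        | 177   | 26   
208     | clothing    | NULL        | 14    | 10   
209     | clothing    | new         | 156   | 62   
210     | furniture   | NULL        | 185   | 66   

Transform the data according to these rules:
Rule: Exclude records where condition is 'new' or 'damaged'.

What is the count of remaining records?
6

Step 1: Count records to exclude
  - 3 (new) + 1 (damaged) = 4 records
Step 2: Total records: 10
Step 3: Remaining = 10 - 4 = 6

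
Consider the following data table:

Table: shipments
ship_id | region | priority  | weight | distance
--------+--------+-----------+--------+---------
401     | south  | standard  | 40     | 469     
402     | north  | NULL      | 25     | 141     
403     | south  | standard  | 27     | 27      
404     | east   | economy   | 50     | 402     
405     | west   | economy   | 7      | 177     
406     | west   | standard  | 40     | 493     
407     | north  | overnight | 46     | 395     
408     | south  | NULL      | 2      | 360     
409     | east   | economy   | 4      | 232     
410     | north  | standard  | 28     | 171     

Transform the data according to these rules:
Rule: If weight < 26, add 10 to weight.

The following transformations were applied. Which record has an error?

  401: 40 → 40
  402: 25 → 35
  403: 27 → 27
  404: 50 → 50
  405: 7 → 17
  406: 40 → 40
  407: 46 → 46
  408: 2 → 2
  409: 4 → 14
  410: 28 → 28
Record 408 has an error. The correct transformed value should be 12, not 2.

Step 1: Check each record against the rule
Step 2: Record 408 has weight = 2
Step 3: Since 2 < 26, the bonus should have been applied
Step 4: Correct value = 12, but claimed value = 2
Conclusion: Record 408 has the error.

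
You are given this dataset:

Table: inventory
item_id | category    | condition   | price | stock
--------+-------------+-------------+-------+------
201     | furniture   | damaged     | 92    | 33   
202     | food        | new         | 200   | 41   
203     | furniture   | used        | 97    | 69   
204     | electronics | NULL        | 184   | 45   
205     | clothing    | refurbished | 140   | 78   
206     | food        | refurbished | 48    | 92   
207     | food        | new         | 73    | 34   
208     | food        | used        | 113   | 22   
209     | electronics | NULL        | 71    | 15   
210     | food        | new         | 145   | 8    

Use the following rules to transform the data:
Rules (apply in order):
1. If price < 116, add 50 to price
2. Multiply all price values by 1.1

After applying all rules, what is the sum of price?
1609.3

Step 1: Apply Rule 1 - Add 50 to records with price < 116
  - 6 records affected: 494 + (6 × 50) = 794
  - Unaffected records: 669
  - Sum after Rule 1: 1463
Step 2: Apply Rule 2 - Multiply all by 1.1
  - 1463 × 1.1 = 1609.3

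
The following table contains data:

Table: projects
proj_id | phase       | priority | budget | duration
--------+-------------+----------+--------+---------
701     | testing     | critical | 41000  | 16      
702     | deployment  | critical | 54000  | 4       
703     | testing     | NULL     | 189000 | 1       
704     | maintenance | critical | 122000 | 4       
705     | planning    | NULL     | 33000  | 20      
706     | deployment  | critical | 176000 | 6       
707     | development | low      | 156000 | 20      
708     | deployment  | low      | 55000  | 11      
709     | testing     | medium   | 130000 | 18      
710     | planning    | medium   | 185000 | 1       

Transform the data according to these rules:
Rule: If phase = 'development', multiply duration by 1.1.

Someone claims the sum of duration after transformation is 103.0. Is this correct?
Yes, the result is correct.

Step 1: Calculate the correct sum after transformation
Step 2: Apply multiplier 1.1 to records where phase = 'development'
Step 3: Correct result = 103.0
Step 4: Claimed result = 103.0
Step 5: 103.0 = 103.0 ✓
Conclusion: The claimed result is correct.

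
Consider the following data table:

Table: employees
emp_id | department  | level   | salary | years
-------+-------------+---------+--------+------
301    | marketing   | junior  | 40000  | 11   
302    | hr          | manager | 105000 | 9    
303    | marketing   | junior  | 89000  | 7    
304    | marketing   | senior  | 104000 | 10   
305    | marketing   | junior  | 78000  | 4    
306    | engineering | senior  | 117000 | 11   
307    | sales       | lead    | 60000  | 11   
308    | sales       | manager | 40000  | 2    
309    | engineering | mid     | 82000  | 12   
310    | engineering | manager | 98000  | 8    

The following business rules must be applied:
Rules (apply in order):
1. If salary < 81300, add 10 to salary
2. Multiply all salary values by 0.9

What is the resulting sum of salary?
731736.0

Step 1: Apply Rule 1 - Add 10 to records with salary < 81300
  - 4 records affected: 218000 + (4 × 10) = 218040
  - Unaffected records: 595000
  - Sum after Rule 1: 813040
Step 2: Apply Rule 2 - Multiply all by 0.9
  - 813040 × 0.9 = 731736.0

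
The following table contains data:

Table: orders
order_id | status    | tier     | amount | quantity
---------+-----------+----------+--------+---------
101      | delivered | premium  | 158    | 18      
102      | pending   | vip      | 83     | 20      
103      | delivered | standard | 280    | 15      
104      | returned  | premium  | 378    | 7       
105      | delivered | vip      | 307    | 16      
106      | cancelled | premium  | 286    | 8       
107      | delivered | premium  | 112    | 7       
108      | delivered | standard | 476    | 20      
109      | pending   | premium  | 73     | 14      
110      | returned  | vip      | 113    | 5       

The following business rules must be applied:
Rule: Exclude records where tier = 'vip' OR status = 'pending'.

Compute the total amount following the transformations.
1690

Step 1: Find records where tier = 'vip' OR status = 'pending'
Step 2: 4 records match, summing to 576
Step 3: Original sum: 2266
Step 4: Remaining sum = 2266 - 576 = 1690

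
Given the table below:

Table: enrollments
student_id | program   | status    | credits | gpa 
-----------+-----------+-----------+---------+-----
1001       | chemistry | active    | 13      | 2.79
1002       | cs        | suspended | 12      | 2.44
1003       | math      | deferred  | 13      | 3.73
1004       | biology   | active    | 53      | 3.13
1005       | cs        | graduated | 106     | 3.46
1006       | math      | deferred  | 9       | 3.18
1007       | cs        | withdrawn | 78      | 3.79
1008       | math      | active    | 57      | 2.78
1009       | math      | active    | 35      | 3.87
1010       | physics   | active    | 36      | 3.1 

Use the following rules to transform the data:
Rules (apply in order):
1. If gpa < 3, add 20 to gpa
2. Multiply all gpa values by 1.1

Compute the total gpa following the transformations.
101.5

Step 1: Apply Rule 1 - Add 20 to records with gpa < 3
  - 3 records affected: 8.01 + (3 × 20) = 68.01
  - Unaffected records: 24.26
  - Sum after Rule 1: 92.27
Step 2: Apply Rule 2 - Multiply all by 1.1
  - 92.27 × 1.1 = 101.5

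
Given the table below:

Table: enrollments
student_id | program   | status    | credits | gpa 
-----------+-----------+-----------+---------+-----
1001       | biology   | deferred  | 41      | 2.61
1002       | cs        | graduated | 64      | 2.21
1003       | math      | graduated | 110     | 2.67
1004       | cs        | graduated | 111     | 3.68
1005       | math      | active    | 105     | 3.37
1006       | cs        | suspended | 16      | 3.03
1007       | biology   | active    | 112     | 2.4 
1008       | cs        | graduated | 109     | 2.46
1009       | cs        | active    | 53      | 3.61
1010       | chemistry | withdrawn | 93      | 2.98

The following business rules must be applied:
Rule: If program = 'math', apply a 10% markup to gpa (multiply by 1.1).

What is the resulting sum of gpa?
29.62

Step 1: Records with program = 'math' have total gpa = 6.04
Step 2: Apply multiplier: 6.04 × 1.1 = 6.64
Step 3: Other records total: 22.98
Step 4: Final sum = 6.64 + 22.98 = 29.62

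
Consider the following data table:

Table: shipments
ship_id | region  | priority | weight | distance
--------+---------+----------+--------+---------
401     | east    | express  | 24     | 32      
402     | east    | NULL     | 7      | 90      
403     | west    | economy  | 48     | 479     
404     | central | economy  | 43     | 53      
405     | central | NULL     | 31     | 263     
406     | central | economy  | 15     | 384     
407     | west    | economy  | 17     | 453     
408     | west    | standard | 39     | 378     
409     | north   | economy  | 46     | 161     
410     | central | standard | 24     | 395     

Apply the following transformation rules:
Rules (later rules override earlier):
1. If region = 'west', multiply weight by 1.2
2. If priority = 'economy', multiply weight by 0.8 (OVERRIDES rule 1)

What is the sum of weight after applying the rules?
268.0

Step 1: Rule 2 takes priority for records with priority = 'economy'
  - 5 records: 169 × 0.8 = 135.2
Step 2: Rule 1 applies to remaining records with region = 'west'
  - 1 records: 39 × 1.2 = 46.8
Step 3: Other records unchanged: 86
Step 4: Final sum = 135.2 + 46.8 + 86 = 268.0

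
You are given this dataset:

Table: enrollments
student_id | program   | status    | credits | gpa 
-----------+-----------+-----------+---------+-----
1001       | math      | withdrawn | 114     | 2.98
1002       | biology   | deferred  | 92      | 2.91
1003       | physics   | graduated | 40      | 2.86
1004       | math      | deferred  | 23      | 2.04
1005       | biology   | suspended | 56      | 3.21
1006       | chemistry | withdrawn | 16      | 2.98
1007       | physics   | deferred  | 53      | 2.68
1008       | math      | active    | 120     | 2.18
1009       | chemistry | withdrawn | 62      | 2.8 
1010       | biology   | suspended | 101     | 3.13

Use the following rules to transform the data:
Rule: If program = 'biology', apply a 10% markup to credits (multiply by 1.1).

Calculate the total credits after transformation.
701.9

Step 1: Records with program = 'biology' have total credits = 249
Step 2: Apply multiplier: 249 × 1.1 = 273.9
Step 3: Other records total: 428
Step 4: Final sum = 273.9 + 428 = 701.9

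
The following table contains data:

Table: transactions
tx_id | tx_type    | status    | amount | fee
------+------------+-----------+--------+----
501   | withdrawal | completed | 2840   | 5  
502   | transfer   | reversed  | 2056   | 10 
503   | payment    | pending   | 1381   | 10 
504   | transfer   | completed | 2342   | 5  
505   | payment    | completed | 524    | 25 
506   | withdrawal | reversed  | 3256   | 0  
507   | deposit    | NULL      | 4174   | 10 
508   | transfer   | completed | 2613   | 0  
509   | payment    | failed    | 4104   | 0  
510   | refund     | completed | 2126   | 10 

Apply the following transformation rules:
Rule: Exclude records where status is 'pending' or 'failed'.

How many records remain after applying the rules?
8

Step 1: Count records to exclude
  - 1 (pending) + 1 (failed) = 2 records
Step 2: Total records: 10
Step 3: Remaining = 10 - 2 = 8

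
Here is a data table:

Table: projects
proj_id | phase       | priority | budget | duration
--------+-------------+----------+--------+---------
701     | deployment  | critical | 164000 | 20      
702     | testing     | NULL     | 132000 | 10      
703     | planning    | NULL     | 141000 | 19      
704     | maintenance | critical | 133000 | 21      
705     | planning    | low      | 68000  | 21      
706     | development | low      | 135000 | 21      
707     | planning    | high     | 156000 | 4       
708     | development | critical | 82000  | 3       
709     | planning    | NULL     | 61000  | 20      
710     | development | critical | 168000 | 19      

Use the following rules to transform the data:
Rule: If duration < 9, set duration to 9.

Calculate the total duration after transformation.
169

Step 1: 2 records have duration < 9
Step 2: These records originally summed to 7
Step 3: After setting to minimum: 2 × 9 = 18
Step 4: Unaffected records sum: 151
Step 5: Final sum = 18 + 151 = 169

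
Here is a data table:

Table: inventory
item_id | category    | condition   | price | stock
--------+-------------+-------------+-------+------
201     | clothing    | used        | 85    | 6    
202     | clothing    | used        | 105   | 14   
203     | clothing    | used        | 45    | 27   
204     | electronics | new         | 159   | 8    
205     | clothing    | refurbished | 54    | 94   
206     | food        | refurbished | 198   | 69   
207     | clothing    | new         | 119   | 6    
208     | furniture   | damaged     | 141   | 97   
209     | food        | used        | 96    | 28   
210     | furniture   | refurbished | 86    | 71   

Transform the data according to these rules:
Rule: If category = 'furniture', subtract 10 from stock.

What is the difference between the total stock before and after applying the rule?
20

Step 1: Original sum of stock = 420
Step 2: 2 records have category = 'furniture'
Step 3: Each affected record changes by -10
Step 4: Total change = 2 × -10 = -20
Step 5: New sum = 420 + -20 = 400
Step 6: Difference = |400 - 420| = 20
        (Sum decreased by 20)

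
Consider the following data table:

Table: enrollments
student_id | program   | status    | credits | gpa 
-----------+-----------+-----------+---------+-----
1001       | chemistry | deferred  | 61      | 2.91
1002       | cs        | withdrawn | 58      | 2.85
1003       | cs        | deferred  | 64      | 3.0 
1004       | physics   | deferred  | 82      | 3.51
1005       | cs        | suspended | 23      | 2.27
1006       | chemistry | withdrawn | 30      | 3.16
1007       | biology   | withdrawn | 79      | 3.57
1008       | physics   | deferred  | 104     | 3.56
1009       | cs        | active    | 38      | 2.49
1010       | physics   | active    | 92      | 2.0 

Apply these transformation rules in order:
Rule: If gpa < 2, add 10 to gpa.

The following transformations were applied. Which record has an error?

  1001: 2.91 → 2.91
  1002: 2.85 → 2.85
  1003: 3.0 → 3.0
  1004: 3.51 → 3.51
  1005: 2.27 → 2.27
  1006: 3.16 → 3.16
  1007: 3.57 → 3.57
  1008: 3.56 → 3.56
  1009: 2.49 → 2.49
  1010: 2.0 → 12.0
Record 1010 has an error. The correct transformed value should be 2.0, not 12.0.

Step 1: Check each record against the rule
Step 2: Record 1010 has gpa = 2.0
Step 3: Since 2.0 >= 2, the bonus should not have been applied
Step 4: Correct value = 2.0, but claimed value = 12.0
Conclusion: Record 1010 has the error.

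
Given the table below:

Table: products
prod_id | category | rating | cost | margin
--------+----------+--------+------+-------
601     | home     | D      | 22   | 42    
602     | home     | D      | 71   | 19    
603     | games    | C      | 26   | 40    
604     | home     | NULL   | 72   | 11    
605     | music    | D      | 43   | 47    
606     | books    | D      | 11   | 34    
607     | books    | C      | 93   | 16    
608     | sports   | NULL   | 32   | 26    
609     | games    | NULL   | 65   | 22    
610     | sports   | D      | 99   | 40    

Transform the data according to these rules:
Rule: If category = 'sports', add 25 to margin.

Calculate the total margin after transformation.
347

Step 1: Count records where category = 'sports': 2
Step 2: Total bonus added: 2 × 25 = 50
Step 3: Original sum of margin: 297
Step 4: Final sum = 297 + 50 = 347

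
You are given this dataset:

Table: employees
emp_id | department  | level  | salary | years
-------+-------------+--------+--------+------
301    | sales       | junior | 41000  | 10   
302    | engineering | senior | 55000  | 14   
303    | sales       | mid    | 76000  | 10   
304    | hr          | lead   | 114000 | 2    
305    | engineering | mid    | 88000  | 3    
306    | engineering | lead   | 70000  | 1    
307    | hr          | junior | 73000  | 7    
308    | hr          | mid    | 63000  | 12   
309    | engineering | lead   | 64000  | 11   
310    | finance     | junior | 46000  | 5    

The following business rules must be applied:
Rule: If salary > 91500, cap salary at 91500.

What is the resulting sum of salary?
667500

Step 1: 1 records have salary > 91500
Step 2: These records originally summed to 114000
Step 3: After capping: 1 × 91500 = 91500
Step 4: Unaffected records sum: 576000
Step 5: Final sum = 91500 + 576000 = 667500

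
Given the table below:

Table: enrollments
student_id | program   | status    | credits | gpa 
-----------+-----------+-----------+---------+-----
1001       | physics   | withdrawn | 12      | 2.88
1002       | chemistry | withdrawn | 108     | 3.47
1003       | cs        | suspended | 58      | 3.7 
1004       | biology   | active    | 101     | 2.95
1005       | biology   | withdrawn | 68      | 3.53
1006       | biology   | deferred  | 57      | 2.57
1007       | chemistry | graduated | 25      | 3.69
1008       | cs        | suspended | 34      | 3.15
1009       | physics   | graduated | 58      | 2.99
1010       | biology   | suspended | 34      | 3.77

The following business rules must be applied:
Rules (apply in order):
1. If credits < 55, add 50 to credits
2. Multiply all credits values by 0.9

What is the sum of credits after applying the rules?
679.5

Step 1: Apply Rule 1 - Add 50 to records with credits < 55
  - 4 records affected: 105 + (4 × 50) = 305
  - Unaffected records: 450
  - Sum after Rule 1: 755
Step 2: Apply Rule 2 - Multiply all by 0.9
  - 755 × 0.9 = 679.5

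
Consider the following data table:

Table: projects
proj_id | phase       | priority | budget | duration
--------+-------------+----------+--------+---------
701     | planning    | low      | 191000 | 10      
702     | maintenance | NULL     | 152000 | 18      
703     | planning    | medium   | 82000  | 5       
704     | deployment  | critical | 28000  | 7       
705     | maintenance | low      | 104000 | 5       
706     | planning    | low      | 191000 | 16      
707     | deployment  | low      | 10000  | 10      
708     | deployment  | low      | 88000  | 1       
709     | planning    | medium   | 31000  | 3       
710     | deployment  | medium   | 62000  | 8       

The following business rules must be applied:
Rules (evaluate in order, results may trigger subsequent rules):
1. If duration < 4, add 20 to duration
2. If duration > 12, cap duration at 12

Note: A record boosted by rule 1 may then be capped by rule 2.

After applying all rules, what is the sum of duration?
93

Step 1: Apply rule 1 to records with duration < 4
  - 2 records get bonus of 20
  - Of these, 2 records then exceed 12 and get capped
Step 2: Apply rule 2 to records with duration > 12
  - 2 records (original) are capped
Step 3: Calculate final sum = 93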